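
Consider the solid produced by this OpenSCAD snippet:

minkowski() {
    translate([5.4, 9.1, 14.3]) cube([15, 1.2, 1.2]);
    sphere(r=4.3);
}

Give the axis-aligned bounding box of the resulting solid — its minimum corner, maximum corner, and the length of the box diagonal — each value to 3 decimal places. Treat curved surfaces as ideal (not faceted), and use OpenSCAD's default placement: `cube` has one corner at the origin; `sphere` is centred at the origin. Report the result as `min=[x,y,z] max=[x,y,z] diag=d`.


min=[1.100,4.800,10.000] max=[24.700,14.600,19.800] diag=27.369

A = translate([5.4, 9.1, 14.3]) cube([15, 1.2, 1.2]) → bbox [5.4,9.1,14.3] .. [20.4,10.3,15.5]
B = sphere(r=4.3) → bbox [-4.3,-4.3,-4.3] .. [4.3,4.3,4.3]
lo = A.lo+B.lo = [5.4-4.3, 9.1-4.3, 14.3-4.3] = [1.100,4.800,10.000]
hi = A.hi+B.hi = [20.4+4.3, 10.3+4.3, 15.5+4.3] = [24.700,14.600,19.800]
diag = √(23.6²+9.8²+9.8²) = √749.04 = 27.369


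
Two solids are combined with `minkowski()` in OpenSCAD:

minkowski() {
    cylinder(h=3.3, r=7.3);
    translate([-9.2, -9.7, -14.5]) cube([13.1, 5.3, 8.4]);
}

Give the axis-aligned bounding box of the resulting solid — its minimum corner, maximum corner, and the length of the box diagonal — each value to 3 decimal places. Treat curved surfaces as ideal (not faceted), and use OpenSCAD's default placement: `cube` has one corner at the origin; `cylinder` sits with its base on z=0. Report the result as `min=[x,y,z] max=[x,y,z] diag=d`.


A = translate([-9.2, -9.7, -14.5]) cube([13.1, 5.3, 8.4]) → bbox [-9.2,-9.7,-14.5] .. [3.9,-4.4,-6.1]
B = cylinder(h=3.3, r=7.3) → bbox [-7.3,-7.3,0] .. [7.3,7.3,3.3]
lo = A.lo+B.lo = [-9.2-7.3, -9.7-7.3, -14.5+0] = [-16.500,-17.000,-14.500]
hi = A.hi+B.hi = [3.9+7.3, -4.4+7.3, -6.1+3.3] = [11.200,2.900,-2.800]
diag = √(27.7²+19.9²+11.7²) = √1300.19 = 36.058

min=[-16.500,-17.000,-14.500] max=[11.200,2.900,-2.800] diag=36.058


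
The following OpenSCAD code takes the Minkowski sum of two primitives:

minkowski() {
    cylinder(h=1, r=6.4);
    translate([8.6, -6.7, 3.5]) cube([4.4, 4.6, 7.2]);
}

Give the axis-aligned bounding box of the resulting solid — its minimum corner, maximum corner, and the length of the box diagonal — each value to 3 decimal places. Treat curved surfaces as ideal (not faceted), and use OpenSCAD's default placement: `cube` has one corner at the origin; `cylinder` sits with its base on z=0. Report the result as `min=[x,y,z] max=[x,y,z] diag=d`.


A = translate([8.6, -6.7, 3.5]) cube([4.4, 4.6, 7.2]) → bbox [8.6,-6.7,3.5] .. [13,-2.1,10.7]
B = cylinder(h=1, r=6.4) → bbox [-6.4,-6.4,0] .. [6.4,6.4,1]
lo = A.lo+B.lo = [8.6-6.4, -6.7-6.4, 3.5+0] = [2.200,-13.100,3.500]
hi = A.hi+B.hi = [13+6.4, -2.1+6.4, 10.7+1] = [19.400,4.300,11.700]
diag = √(17.2²+17.4²+8.2²) = √665.84 = 25.804

min=[2.200,-13.100,3.500] max=[19.400,4.300,11.700] diag=25.804


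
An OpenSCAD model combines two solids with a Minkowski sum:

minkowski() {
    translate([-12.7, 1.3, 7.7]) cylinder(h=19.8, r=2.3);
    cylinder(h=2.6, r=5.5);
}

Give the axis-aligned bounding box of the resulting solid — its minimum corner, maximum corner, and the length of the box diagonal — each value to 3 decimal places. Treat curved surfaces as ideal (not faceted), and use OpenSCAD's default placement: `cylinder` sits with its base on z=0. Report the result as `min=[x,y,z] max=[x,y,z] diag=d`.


A = translate([-12.7, 1.3, 7.7]) cylinder(h=19.8, r=2.3) → bbox [-15,-1,7.7] .. [-10.4,3.6,27.5]
B = cylinder(h=2.6, r=5.5) → bbox [-5.5,-5.5,0] .. [5.5,5.5,2.6]
lo = A.lo+B.lo = [-15-5.5, -1-5.5, 7.7+0] = [-20.500,-6.500,7.700]
hi = A.hi+B.hi = [-10.4+5.5, 3.6+5.5, 27.5+2.6] = [-4.900,9.100,30.100]
diag = √(15.6²+15.6²+22.4²) = √988.48 = 31.440

min=[-20.500,-6.500,7.700] max=[-4.900,9.100,30.100] diag=31.440


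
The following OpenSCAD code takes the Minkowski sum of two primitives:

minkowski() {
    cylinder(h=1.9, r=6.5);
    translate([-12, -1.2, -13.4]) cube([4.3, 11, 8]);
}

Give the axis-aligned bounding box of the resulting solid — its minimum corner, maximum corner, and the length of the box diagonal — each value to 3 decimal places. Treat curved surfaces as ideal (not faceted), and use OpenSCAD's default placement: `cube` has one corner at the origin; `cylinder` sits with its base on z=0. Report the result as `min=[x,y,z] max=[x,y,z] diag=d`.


A = translate([-12, -1.2, -13.4]) cube([4.3, 11, 8]) → bbox [-12,-1.2,-13.4] .. [-7.7,9.8,-5.4]
B = cylinder(h=1.9, r=6.5) → bbox [-6.5,-6.5,0] .. [6.5,6.5,1.9]
lo = A.lo+B.lo = [-12-6.5, -1.2-6.5, -13.4+0] = [-18.500,-7.700,-13.400]
hi = A.hi+B.hi = [-7.7+6.5, 9.8+6.5, -5.4+1.9] = [-1.200,16.300,-3.500]
diag = √(17.3²+24²+9.9²) = √973.3 = 31.198

min=[-18.500,-7.700,-13.400] max=[-1.200,16.300,-3.500] diag=31.198


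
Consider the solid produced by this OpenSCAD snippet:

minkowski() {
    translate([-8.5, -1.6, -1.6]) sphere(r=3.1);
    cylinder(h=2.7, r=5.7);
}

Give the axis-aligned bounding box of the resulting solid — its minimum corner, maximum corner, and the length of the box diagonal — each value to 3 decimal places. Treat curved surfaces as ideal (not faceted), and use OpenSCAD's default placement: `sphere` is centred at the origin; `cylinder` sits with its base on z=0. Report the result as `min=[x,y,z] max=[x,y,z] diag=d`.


A = translate([-8.5, -1.6, -1.6]) sphere(r=3.1) → bbox [-11.6,-4.7,-4.7] .. [-5.4,1.5,1.5]
B = cylinder(h=2.7, r=5.7) → bbox [-5.7,-5.7,0] .. [5.7,5.7,2.7]
lo = A.lo+B.lo = [-11.6-5.7, -4.7-5.7, -4.7+0] = [-17.300,-10.400,-4.700]
hi = A.hi+B.hi = [-5.4+5.7, 1.5+5.7, 1.5+2.7] = [0.300,7.200,4.200]
diag = √(17.6²+17.6²+8.9²) = √698.73 = 26.434

min=[-17.300,-10.400,-4.700] max=[0.300,7.200,4.200] diag=26.434


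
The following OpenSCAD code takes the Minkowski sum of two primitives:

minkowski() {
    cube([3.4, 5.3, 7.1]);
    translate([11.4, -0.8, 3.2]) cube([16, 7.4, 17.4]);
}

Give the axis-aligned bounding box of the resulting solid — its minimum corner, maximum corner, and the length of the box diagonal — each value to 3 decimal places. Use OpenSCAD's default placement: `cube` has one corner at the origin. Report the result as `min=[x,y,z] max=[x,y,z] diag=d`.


min=[11.400,-0.800,3.200] max=[30.800,11.900,27.700] diag=33.733

A = translate([11.4, -0.8, 3.2]) cube([16, 7.4, 17.4]) → bbox [11.4,-0.8,3.2] .. [27.4,6.6,20.6]
B = cube([3.4, 5.3, 7.1]) → bbox [0,0,0] .. [3.4,5.3,7.1]
lo = A.lo+B.lo = [11.4+0, -0.8+0, 3.2+0] = [11.400,-0.800,3.200]
hi = A.hi+B.hi = [27.4+3.4, 6.6+5.3, 20.6+7.1] = [30.800,11.900,27.700]
diag = √(19.4²+12.7²+24.5²) = √1137.9 = 33.733


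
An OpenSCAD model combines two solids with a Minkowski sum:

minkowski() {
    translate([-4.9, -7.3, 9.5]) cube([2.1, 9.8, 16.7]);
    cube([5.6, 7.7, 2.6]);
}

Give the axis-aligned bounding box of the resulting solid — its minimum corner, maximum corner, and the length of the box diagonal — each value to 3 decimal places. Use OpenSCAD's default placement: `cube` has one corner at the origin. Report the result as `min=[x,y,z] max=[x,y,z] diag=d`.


min=[-4.900,-7.300,9.500] max=[2.800,10.200,28.800] diag=27.167

A = translate([-4.9, -7.3, 9.5]) cube([2.1, 9.8, 16.7]) → bbox [-4.9,-7.3,9.5] .. [-2.8,2.5,26.2]
B = cube([5.6, 7.7, 2.6]) → bbox [0,0,0] .. [5.6,7.7,2.6]
lo = A.lo+B.lo = [-4.9+0, -7.3+0, 9.5+0] = [-4.900,-7.300,9.500]
hi = A.hi+B.hi = [-2.8+5.6, 2.5+7.7, 26.2+2.6] = [2.800,10.200,28.800]
diag = √(7.7²+17.5²+19.3²) = √738.03 = 27.167


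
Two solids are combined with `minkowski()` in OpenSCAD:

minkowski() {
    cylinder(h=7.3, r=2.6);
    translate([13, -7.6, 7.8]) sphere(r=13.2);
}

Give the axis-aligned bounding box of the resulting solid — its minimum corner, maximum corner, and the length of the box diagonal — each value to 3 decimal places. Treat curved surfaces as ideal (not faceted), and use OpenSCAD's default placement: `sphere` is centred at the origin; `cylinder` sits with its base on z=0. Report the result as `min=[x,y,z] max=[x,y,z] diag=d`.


min=[-2.800,-23.400,-5.400] max=[28.800,8.200,28.300] diag=55.972

A = translate([13, -7.6, 7.8]) sphere(r=13.2) → bbox [-0.2,-20.8,-5.4] .. [26.2,5.6,21]
B = cylinder(h=7.3, r=2.6) → bbox [-2.6,-2.6,0] .. [2.6,2.6,7.3]
lo = A.lo+B.lo = [-0.2-2.6, -20.8-2.6, -5.4+0] = [-2.800,-23.400,-5.400]
hi = A.hi+B.hi = [26.2+2.6, 5.6+2.6, 21+7.3] = [28.800,8.200,28.300]
diag = √(31.6²+31.6²+33.7²) = √3132.81 = 55.972


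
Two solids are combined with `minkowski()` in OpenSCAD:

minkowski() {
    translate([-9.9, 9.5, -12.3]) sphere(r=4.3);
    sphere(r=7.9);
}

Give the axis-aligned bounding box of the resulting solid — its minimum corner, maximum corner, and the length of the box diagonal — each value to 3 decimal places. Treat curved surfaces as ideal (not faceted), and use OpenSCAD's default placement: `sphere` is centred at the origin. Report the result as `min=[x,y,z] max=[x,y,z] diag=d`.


min=[-22.100,-2.700,-24.500] max=[2.300,21.700,-0.100] diag=42.262

A = translate([-9.9, 9.5, -12.3]) sphere(r=4.3) → bbox [-14.2,5.2,-16.6] .. [-5.6,13.8,-8]
B = sphere(r=7.9) → bbox [-7.9,-7.9,-7.9] .. [7.9,7.9,7.9]
lo = A.lo+B.lo = [-14.2-7.9, 5.2-7.9, -16.6-7.9] = [-22.100,-2.700,-24.500]
hi = A.hi+B.hi = [-5.6+7.9, 13.8+7.9, -8+7.9] = [2.300,21.700,-0.100]
diag = √(24.4²+24.4²+24.4²) = √1786.08 = 42.262


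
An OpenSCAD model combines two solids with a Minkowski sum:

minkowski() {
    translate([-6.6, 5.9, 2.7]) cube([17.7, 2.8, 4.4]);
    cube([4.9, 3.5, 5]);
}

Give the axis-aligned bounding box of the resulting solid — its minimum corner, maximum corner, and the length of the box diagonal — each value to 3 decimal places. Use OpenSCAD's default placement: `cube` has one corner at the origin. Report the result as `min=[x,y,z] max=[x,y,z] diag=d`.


min=[-6.600,5.900,2.700] max=[16.000,12.200,12.100] diag=25.275

A = translate([-6.6, 5.9, 2.7]) cube([17.7, 2.8, 4.4]) → bbox [-6.6,5.9,2.7] .. [11.1,8.7,7.1]
B = cube([4.9, 3.5, 5]) → bbox [0,0,0] .. [4.9,3.5,5]
lo = A.lo+B.lo = [-6.6+0, 5.9+0, 2.7+0] = [-6.600,5.900,2.700]
hi = A.hi+B.hi = [11.1+4.9, 8.7+3.5, 7.1+5] = [16.000,12.200,12.100]
diag = √(22.6²+6.3²+9.4²) = √638.81 = 25.275


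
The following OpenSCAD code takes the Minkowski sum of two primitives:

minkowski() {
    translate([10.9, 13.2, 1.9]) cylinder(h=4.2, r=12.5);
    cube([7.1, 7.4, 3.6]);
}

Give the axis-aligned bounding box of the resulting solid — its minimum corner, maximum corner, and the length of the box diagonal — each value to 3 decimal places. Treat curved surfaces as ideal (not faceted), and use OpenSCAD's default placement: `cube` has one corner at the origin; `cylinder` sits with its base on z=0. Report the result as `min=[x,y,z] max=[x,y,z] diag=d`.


A = translate([10.9, 13.2, 1.9]) cylinder(h=4.2, r=12.5) → bbox [-1.6,0.7,1.9] .. [23.4,25.7,6.1]
B = cube([7.1, 7.4, 3.6]) → bbox [0,0,0] .. [7.1,7.4,3.6]
lo = A.lo+B.lo = [-1.6+0, 0.7+0, 1.9+0] = [-1.600,0.700,1.900]
hi = A.hi+B.hi = [23.4+7.1, 25.7+7.4, 6.1+3.6] = [30.500,33.100,9.700]
diag = √(32.1²+32.4²+7.8²) = √2141.01 = 46.271

min=[-1.600,0.700,1.900] max=[30.500,33.100,9.700] diag=46.271


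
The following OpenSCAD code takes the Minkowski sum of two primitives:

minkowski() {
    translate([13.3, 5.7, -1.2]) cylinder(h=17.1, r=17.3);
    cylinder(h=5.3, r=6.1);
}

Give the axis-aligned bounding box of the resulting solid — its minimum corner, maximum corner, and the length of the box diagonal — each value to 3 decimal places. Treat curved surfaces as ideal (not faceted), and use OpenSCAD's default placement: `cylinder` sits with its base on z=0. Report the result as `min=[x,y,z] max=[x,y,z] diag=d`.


min=[-10.100,-17.700,-1.200] max=[36.700,29.100,21.200] diag=69.873

A = translate([13.3, 5.7, -1.2]) cylinder(h=17.1, r=17.3) → bbox [-4,-11.6,-1.2] .. [30.6,23,15.9]
B = cylinder(h=5.3, r=6.1) → bbox [-6.1,-6.1,0] .. [6.1,6.1,5.3]
lo = A.lo+B.lo = [-4-6.1, -11.6-6.1, -1.2+0] = [-10.100,-17.700,-1.200]
hi = A.hi+B.hi = [30.6+6.1, 23+6.1, 15.9+5.3] = [36.700,29.100,21.200]
diag = √(46.8²+46.8²+22.4²) = √4882.24 = 69.873


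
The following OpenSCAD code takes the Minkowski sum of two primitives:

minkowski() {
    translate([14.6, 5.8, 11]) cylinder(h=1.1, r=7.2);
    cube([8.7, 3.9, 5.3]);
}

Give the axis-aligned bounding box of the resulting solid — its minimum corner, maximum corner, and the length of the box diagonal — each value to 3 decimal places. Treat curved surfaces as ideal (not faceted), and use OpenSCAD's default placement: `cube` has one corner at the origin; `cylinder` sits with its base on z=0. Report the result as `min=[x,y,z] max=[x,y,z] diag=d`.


min=[7.400,-1.400,11.000] max=[30.500,16.900,17.400] diag=30.157

A = translate([14.6, 5.8, 11]) cylinder(h=1.1, r=7.2) → bbox [7.4,-1.4,11] .. [21.8,13,12.1]
B = cube([8.7, 3.9, 5.3]) → bbox [0,0,0] .. [8.7,3.9,5.3]
lo = A.lo+B.lo = [7.4+0, -1.4+0, 11+0] = [7.400,-1.400,11.000]
hi = A.hi+B.hi = [21.8+8.7, 13+3.9, 12.1+5.3] = [30.500,16.900,17.400]
diag = √(23.1²+18.3²+6.4²) = √909.46 = 30.157


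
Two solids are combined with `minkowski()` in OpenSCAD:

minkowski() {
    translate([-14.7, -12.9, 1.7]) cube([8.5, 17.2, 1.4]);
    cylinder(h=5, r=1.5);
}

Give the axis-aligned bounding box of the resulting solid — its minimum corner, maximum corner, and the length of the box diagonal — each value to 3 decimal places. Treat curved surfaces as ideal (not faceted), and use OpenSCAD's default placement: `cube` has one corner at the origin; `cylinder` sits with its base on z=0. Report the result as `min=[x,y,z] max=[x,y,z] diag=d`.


min=[-16.200,-14.400,1.700] max=[-4.700,5.800,8.100] diag=24.109

A = translate([-14.7, -12.9, 1.7]) cube([8.5, 17.2, 1.4]) → bbox [-14.7,-12.9,1.7] .. [-6.2,4.3,3.1]
B = cylinder(h=5, r=1.5) → bbox [-1.5,-1.5,0] .. [1.5,1.5,5]
lo = A.lo+B.lo = [-14.7-1.5, -12.9-1.5, 1.7+0] = [-16.200,-14.400,1.700]
hi = A.hi+B.hi = [-6.2+1.5, 4.3+1.5, 3.1+5] = [-4.700,5.800,8.100]
diag = √(11.5²+20.2²+6.4²) = √581.25 = 24.109


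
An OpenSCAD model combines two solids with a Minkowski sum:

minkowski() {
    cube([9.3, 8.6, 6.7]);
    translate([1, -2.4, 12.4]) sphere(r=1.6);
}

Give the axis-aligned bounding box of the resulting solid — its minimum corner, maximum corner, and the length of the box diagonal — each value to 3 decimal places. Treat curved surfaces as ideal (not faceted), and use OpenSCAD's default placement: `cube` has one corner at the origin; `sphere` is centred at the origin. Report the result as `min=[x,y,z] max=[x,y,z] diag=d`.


min=[-0.600,-4.000,10.800] max=[11.900,7.800,20.700] diag=19.837

A = translate([1, -2.4, 12.4]) sphere(r=1.6) → bbox [-0.6,-4,10.8] .. [2.6,-0.8,14]
B = cube([9.3, 8.6, 6.7]) → bbox [0,0,0] .. [9.3,8.6,6.7]
lo = A.lo+B.lo = [-0.6+0, -4+0, 10.8+0] = [-0.600,-4.000,10.800]
hi = A.hi+B.hi = [2.6+9.3, -0.8+8.6, 14+6.7] = [11.900,7.800,20.700]
diag = √(12.5²+11.8²+9.9²) = √393.5 = 19.837


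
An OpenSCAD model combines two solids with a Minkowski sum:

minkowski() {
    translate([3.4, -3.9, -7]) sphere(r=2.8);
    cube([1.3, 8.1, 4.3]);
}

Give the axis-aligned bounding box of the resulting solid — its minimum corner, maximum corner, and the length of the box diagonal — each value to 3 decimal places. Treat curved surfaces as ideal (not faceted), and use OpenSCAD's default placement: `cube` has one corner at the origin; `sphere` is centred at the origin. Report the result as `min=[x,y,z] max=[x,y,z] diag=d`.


A = translate([3.4, -3.9, -7]) sphere(r=2.8) → bbox [0.6,-6.7,-9.8] .. [6.2,-1.1,-4.2]
B = cube([1.3, 8.1, 4.3]) → bbox [0,0,0] .. [1.3,8.1,4.3]
lo = A.lo+B.lo = [0.6+0, -6.7+0, -9.8+0] = [0.600,-6.700,-9.800]
hi = A.hi+B.hi = [6.2+1.3, -1.1+8.1, -4.2+4.3] = [7.500,7.000,0.100]
diag = √(6.9²+13.7²+9.9²) = √333.31 = 18.257

min=[0.600,-6.700,-9.800] max=[7.500,7.000,0.100] diag=18.257


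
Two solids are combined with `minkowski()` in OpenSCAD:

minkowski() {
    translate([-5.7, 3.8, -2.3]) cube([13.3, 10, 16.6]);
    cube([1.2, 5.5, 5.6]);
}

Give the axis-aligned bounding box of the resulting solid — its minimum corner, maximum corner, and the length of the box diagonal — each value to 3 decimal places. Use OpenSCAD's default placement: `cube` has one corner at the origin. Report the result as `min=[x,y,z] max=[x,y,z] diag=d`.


A = translate([-5.7, 3.8, -2.3]) cube([13.3, 10, 16.6]) → bbox [-5.7,3.8,-2.3] .. [7.6,13.8,14.3]
B = cube([1.2, 5.5, 5.6]) → bbox [0,0,0] .. [1.2,5.5,5.6]
lo = A.lo+B.lo = [-5.7+0, 3.8+0, -2.3+0] = [-5.700,3.800,-2.300]
hi = A.hi+B.hi = [7.6+1.2, 13.8+5.5, 14.3+5.6] = [8.800,19.300,19.900]
diag = √(14.5²+15.5²+22.2²) = √943.34 = 30.714

min=[-5.700,3.800,-2.300] max=[8.800,19.300,19.900] diag=30.714


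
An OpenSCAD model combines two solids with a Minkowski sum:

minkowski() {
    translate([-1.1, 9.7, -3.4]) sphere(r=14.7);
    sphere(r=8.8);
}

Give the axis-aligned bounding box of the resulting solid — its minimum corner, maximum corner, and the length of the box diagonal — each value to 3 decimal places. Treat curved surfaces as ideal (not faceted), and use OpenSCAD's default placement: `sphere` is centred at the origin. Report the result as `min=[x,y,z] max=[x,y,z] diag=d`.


min=[-24.600,-13.800,-26.900] max=[22.400,33.200,20.100] diag=81.406

A = translate([-1.1, 9.7, -3.4]) sphere(r=14.7) → bbox [-15.8,-5,-18.1] .. [13.6,24.4,11.3]
B = sphere(r=8.8) → bbox [-8.8,-8.8,-8.8] .. [8.8,8.8,8.8]
lo = A.lo+B.lo = [-15.8-8.8, -5-8.8, -18.1-8.8] = [-24.600,-13.800,-26.900]
hi = A.hi+B.hi = [13.6+8.8, 24.4+8.8, 11.3+8.8] = [22.400,33.200,20.100]
diag = √(47²+47²+47²) = √6627 = 81.406


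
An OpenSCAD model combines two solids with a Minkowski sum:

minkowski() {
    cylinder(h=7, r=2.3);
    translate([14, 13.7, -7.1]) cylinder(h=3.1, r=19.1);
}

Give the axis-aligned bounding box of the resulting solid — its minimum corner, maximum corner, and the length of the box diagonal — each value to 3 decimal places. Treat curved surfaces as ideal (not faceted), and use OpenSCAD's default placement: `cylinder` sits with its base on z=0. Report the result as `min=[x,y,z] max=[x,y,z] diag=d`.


min=[-7.400,-7.700,-7.100] max=[35.400,35.100,3.000] diag=61.365

A = translate([14, 13.7, -7.1]) cylinder(h=3.1, r=19.1) → bbox [-5.1,-5.4,-7.1] .. [33.1,32.8,-4]
B = cylinder(h=7, r=2.3) → bbox [-2.3,-2.3,0] .. [2.3,2.3,7]
lo = A.lo+B.lo = [-5.1-2.3, -5.4-2.3, -7.1+0] = [-7.400,-7.700,-7.100]
hi = A.hi+B.hi = [33.1+2.3, 32.8+2.3, -4+7] = [35.400,35.100,3.000]
diag = √(42.8²+42.8²+10.1²) = √3765.69 = 61.365


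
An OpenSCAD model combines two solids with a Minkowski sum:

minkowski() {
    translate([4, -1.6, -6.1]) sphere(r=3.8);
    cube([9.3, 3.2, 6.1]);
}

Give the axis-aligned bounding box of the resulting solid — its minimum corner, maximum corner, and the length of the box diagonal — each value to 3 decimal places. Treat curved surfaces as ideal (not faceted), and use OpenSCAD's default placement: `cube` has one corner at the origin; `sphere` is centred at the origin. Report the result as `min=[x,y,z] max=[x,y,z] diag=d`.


A = translate([4, -1.6, -6.1]) sphere(r=3.8) → bbox [0.2,-5.4,-9.9] .. [7.8,2.2,-2.3]
B = cube([9.3, 3.2, 6.1]) → bbox [0,0,0] .. [9.3,3.2,6.1]
lo = A.lo+B.lo = [0.2+0, -5.4+0, -9.9+0] = [0.200,-5.400,-9.900]
hi = A.hi+B.hi = [7.8+9.3, 2.2+3.2, -2.3+6.1] = [17.100,5.400,3.800]
diag = √(16.9²+10.8²+13.7²) = √589.94 = 24.289

min=[0.200,-5.400,-9.900] max=[17.100,5.400,3.800] diag=24.289


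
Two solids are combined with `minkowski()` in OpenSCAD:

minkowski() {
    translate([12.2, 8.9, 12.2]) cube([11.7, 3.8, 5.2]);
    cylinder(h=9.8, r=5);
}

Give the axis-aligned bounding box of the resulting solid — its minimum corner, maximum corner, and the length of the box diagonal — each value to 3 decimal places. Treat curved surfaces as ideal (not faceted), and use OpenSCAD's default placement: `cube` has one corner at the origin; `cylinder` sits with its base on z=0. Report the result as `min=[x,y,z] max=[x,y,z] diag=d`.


min=[7.200,3.900,12.200] max=[28.900,17.700,27.200] diag=29.771

A = translate([12.2, 8.9, 12.2]) cube([11.7, 3.8, 5.2]) → bbox [12.2,8.9,12.2] .. [23.9,12.7,17.4]
B = cylinder(h=9.8, r=5) → bbox [-5,-5,0] .. [5,5,9.8]
lo = A.lo+B.lo = [12.2-5, 8.9-5, 12.2+0] = [7.200,3.900,12.200]
hi = A.hi+B.hi = [23.9+5, 12.7+5, 17.4+9.8] = [28.900,17.700,27.200]
diag = √(21.7²+13.8²+15²) = √886.33 = 29.771


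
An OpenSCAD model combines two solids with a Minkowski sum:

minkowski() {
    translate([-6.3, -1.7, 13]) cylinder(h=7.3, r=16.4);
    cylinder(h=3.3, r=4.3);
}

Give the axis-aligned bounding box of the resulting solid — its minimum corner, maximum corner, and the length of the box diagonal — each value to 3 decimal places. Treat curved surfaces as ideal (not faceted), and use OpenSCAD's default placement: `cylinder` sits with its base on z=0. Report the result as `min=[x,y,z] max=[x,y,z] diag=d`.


A = translate([-6.3, -1.7, 13]) cylinder(h=7.3, r=16.4) → bbox [-22.7,-18.1,13] .. [10.1,14.7,20.3]
B = cylinder(h=3.3, r=4.3) → bbox [-4.3,-4.3,0] .. [4.3,4.3,3.3]
lo = A.lo+B.lo = [-22.7-4.3, -18.1-4.3, 13+0] = [-27.000,-22.400,13.000]
hi = A.hi+B.hi = [10.1+4.3, 14.7+4.3, 20.3+3.3] = [14.400,19.000,23.600]
diag = √(41.4²+41.4²+10.6²) = √3540.28 = 59.500

min=[-27.000,-22.400,13.000] max=[14.400,19.000,23.600] diag=59.500


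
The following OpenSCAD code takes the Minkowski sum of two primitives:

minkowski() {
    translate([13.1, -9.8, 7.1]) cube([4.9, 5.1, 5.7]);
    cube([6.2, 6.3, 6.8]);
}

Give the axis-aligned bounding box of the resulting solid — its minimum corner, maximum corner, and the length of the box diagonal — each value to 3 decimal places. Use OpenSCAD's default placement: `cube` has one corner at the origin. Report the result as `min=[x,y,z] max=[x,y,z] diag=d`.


A = translate([13.1, -9.8, 7.1]) cube([4.9, 5.1, 5.7]) → bbox [13.1,-9.8,7.1] .. [18,-4.7,12.8]
B = cube([6.2, 6.3, 6.8]) → bbox [0,0,0] .. [6.2,6.3,6.8]
lo = A.lo+B.lo = [13.1+0, -9.8+0, 7.1+0] = [13.100,-9.800,7.100]
hi = A.hi+B.hi = [18+6.2, -4.7+6.3, 12.8+6.8] = [24.200,1.600,19.600]
diag = √(11.1²+11.4²+12.5²) = √409.42 = 20.234

min=[13.100,-9.800,7.100] max=[24.200,1.600,19.600] diag=20.234


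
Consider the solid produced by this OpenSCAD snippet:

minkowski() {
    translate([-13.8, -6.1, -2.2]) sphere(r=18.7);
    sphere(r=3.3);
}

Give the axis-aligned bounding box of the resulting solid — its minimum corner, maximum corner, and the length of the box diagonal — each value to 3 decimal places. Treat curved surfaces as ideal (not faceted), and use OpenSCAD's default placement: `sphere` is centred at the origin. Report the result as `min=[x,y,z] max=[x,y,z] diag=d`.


min=[-35.800,-28.100,-24.200] max=[8.200,15.900,19.800] diag=76.210

A = translate([-13.8, -6.1, -2.2]) sphere(r=18.7) → bbox [-32.5,-24.8,-20.9] .. [4.9,12.6,16.5]
B = sphere(r=3.3) → bbox [-3.3,-3.3,-3.3] .. [3.3,3.3,3.3]
lo = A.lo+B.lo = [-32.5-3.3, -24.8-3.3, -20.9-3.3] = [-35.800,-28.100,-24.200]
hi = A.hi+B.hi = [4.9+3.3, 12.6+3.3, 16.5+3.3] = [8.200,15.900,19.800]
diag = √(44²+44²+44²) = √5808 = 76.210


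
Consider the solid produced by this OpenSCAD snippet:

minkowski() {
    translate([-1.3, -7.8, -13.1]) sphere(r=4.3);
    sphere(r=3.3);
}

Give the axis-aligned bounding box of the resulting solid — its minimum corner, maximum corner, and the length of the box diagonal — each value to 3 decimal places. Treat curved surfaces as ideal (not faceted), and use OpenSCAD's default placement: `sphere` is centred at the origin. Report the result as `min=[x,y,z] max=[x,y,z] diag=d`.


A = translate([-1.3, -7.8, -13.1]) sphere(r=4.3) → bbox [-5.6,-12.1,-17.4] .. [3,-3.5,-8.8]
B = sphere(r=3.3) → bbox [-3.3,-3.3,-3.3] .. [3.3,3.3,3.3]
lo = A.lo+B.lo = [-5.6-3.3, -12.1-3.3, -17.4-3.3] = [-8.900,-15.400,-20.700]
hi = A.hi+B.hi = [3+3.3, -3.5+3.3, -8.8+3.3] = [6.300,-0.200,-5.500]
diag = √(15.2²+15.2²+15.2²) = √693.12 = 26.327

min=[-8.900,-15.400,-20.700] max=[6.300,-0.200,-5.500] diag=26.327


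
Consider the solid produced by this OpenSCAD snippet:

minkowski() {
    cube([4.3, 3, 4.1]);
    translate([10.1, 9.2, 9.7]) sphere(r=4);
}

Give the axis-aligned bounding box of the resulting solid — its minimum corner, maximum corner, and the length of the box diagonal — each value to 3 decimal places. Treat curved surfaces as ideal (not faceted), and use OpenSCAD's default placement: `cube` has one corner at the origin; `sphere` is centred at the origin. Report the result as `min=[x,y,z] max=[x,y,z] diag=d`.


A = translate([10.1, 9.2, 9.7]) sphere(r=4) → bbox [6.1,5.2,5.7] .. [14.1,13.2,13.7]
B = cube([4.3, 3, 4.1]) → bbox [0,0,0] .. [4.3,3,4.1]
lo = A.lo+B.lo = [6.1+0, 5.2+0, 5.7+0] = [6.100,5.200,5.700]
hi = A.hi+B.hi = [14.1+4.3, 13.2+3, 13.7+4.1] = [18.400,16.200,17.800]
diag = √(12.3²+11²+12.1²) = √418.7 = 20.462

min=[6.100,5.200,5.700] max=[18.400,16.200,17.800] diag=20.462


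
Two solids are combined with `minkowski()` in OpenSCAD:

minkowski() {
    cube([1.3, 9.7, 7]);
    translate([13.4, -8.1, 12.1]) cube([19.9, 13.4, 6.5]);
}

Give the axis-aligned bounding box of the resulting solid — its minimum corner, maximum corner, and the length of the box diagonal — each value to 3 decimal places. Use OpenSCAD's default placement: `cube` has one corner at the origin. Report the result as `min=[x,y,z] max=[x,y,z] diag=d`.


min=[13.400,-8.100,12.100] max=[34.600,15.000,25.600] diag=34.136

A = translate([13.4, -8.1, 12.1]) cube([19.9, 13.4, 6.5]) → bbox [13.4,-8.1,12.1] .. [33.3,5.3,18.6]
B = cube([1.3, 9.7, 7]) → bbox [0,0,0] .. [1.3,9.7,7]
lo = A.lo+B.lo = [13.4+0, -8.1+0, 12.1+0] = [13.400,-8.100,12.100]
hi = A.hi+B.hi = [33.3+1.3, 5.3+9.7, 18.6+7] = [34.600,15.000,25.600]
diag = √(21.2²+23.1²+13.5²) = √1165.3 = 34.136


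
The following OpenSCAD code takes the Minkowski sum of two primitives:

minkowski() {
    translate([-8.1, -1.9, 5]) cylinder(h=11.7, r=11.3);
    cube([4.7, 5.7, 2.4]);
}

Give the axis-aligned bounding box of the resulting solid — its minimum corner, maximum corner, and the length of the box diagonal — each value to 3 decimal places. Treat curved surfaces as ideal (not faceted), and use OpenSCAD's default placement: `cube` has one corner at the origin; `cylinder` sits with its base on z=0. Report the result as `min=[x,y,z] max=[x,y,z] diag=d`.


A = translate([-8.1, -1.9, 5]) cylinder(h=11.7, r=11.3) → bbox [-19.4,-13.2,5] .. [3.2,9.4,16.7]
B = cube([4.7, 5.7, 2.4]) → bbox [0,0,0] .. [4.7,5.7,2.4]
lo = A.lo+B.lo = [-19.4+0, -13.2+0, 5+0] = [-19.400,-13.200,5.000]
hi = A.hi+B.hi = [3.2+4.7, 9.4+5.7, 16.7+2.4] = [7.900,15.100,19.100]
diag = √(27.3²+28.3²+14.1²) = √1744.99 = 41.773

min=[-19.400,-13.200,5.000] max=[7.900,15.100,19.100] diag=41.773


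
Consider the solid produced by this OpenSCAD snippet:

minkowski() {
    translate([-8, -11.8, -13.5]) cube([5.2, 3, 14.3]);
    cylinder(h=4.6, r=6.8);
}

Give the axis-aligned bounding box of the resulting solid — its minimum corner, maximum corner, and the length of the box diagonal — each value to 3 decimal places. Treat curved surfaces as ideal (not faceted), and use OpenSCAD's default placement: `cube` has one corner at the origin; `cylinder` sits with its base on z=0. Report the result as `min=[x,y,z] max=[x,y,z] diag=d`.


A = translate([-8, -11.8, -13.5]) cube([5.2, 3, 14.3]) → bbox [-8,-11.8,-13.5] .. [-2.8,-8.8,0.8]
B = cylinder(h=4.6, r=6.8) → bbox [-6.8,-6.8,0] .. [6.8,6.8,4.6]
lo = A.lo+B.lo = [-8-6.8, -11.8-6.8, -13.5+0] = [-14.800,-18.600,-13.500]
hi = A.hi+B.hi = [-2.8+6.8, -8.8+6.8, 0.8+4.6] = [4.000,-2.000,5.400]
diag = √(18.8²+16.6²+18.9²) = √986.21 = 31.404

min=[-14.800,-18.600,-13.500] max=[4.000,-2.000,5.400] diag=31.404


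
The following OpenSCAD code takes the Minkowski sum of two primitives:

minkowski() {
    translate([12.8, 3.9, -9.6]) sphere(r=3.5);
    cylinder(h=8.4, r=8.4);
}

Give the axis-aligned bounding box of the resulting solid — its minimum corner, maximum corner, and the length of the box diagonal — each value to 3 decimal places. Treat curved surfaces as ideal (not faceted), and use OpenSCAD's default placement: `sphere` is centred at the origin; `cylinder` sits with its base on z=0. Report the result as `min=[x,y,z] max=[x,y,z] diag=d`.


min=[0.900,-8.000,-13.100] max=[24.700,15.800,2.300] diag=37.014

A = translate([12.8, 3.9, -9.6]) sphere(r=3.5) → bbox [9.3,0.4,-13.1] .. [16.3,7.4,-6.1]
B = cylinder(h=8.4, r=8.4) → bbox [-8.4,-8.4,0] .. [8.4,8.4,8.4]
lo = A.lo+B.lo = [9.3-8.4, 0.4-8.4, -13.1+0] = [0.900,-8.000,-13.100]
hi = A.hi+B.hi = [16.3+8.4, 7.4+8.4, -6.1+8.4] = [24.700,15.800,2.300]
diag = √(23.8²+23.8²+15.4²) = √1370.04 = 37.014


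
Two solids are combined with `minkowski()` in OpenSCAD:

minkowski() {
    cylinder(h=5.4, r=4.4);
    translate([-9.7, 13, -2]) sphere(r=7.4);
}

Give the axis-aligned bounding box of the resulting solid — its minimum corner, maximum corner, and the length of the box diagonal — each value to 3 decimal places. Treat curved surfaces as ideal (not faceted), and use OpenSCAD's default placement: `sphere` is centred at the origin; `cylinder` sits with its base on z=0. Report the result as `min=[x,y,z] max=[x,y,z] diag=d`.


A = translate([-9.7, 13, -2]) sphere(r=7.4) → bbox [-17.1,5.6,-9.4] .. [-2.3,20.4,5.4]
B = cylinder(h=5.4, r=4.4) → bbox [-4.4,-4.4,0] .. [4.4,4.4,5.4]
lo = A.lo+B.lo = [-17.1-4.4, 5.6-4.4, -9.4+0] = [-21.500,1.200,-9.400]
hi = A.hi+B.hi = [-2.3+4.4, 20.4+4.4, 5.4+5.4] = [2.100,24.800,10.800]
diag = √(23.6²+23.6²+20.2²) = √1521.96 = 39.012

min=[-21.500,1.200,-9.400] max=[2.100,24.800,10.800] diag=39.012


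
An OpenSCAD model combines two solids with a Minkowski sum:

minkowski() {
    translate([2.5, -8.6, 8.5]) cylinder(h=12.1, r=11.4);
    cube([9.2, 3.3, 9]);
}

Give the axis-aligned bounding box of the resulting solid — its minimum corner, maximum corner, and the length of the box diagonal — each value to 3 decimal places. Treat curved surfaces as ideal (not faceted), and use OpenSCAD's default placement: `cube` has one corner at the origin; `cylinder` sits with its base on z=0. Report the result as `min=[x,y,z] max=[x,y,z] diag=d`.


min=[-8.900,-20.000,8.500] max=[23.100,6.100,29.600] diag=46.373

A = translate([2.5, -8.6, 8.5]) cylinder(h=12.1, r=11.4) → bbox [-8.9,-20,8.5] .. [13.9,2.8,20.6]
B = cube([9.2, 3.3, 9]) → bbox [0,0,0] .. [9.2,3.3,9]
lo = A.lo+B.lo = [-8.9+0, -20+0, 8.5+0] = [-8.900,-20.000,8.500]
hi = A.hi+B.hi = [13.9+9.2, 2.8+3.3, 20.6+9] = [23.100,6.100,29.600]
diag = √(32²+26.1²+21.1²) = √2150.42 = 46.373


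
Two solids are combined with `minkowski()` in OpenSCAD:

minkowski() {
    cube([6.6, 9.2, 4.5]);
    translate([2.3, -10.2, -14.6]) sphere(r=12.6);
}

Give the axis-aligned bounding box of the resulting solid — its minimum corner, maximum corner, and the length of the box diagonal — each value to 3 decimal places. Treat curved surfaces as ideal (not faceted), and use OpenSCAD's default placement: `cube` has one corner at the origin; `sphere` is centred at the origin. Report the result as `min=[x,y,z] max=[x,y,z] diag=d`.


min=[-10.300,-22.800,-27.200] max=[21.500,11.600,2.500] diag=55.468

A = translate([2.3, -10.2, -14.6]) sphere(r=12.6) → bbox [-10.3,-22.8,-27.2] .. [14.9,2.4,-2]
B = cube([6.6, 9.2, 4.5]) → bbox [0,0,0] .. [6.6,9.2,4.5]
lo = A.lo+B.lo = [-10.3+0, -22.8+0, -27.2+0] = [-10.300,-22.800,-27.200]
hi = A.hi+B.hi = [14.9+6.6, 2.4+9.2, -2+4.5] = [21.500,11.600,2.500]
diag = √(31.8²+34.4²+29.7²) = √3076.69 = 55.468


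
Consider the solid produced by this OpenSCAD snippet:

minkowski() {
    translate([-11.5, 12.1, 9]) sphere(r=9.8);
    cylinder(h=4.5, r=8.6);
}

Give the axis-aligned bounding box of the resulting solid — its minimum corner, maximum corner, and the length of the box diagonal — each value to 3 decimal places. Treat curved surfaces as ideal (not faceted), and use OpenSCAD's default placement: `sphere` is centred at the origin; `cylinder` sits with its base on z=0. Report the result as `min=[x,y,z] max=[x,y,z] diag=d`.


A = translate([-11.5, 12.1, 9]) sphere(r=9.8) → bbox [-21.3,2.3,-0.8] .. [-1.7,21.9,18.8]
B = cylinder(h=4.5, r=8.6) → bbox [-8.6,-8.6,0] .. [8.6,8.6,4.5]
lo = A.lo+B.lo = [-21.3-8.6, 2.3-8.6, -0.8+0] = [-29.900,-6.300,-0.800]
hi = A.hi+B.hi = [-1.7+8.6, 21.9+8.6, 18.8+4.5] = [6.900,30.500,23.300]
diag = √(36.8²+36.8²+24.1²) = √3289.29 = 57.352

min=[-29.900,-6.300,-0.800] max=[6.900,30.500,23.300] diag=57.352


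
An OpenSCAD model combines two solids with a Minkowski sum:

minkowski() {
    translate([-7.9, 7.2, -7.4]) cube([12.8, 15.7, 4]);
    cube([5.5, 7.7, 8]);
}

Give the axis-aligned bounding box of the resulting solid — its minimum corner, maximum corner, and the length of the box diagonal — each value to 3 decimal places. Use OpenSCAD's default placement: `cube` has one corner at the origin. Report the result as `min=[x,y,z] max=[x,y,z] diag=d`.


A = translate([-7.9, 7.2, -7.4]) cube([12.8, 15.7, 4]) → bbox [-7.9,7.2,-7.4] .. [4.9,22.9,-3.4]
B = cube([5.5, 7.7, 8]) → bbox [0,0,0] .. [5.5,7.7,8]
lo = A.lo+B.lo = [-7.9+0, 7.2+0, -7.4+0] = [-7.900,7.200,-7.400]
hi = A.hi+B.hi = [4.9+5.5, 22.9+7.7, -3.4+8] = [10.400,30.600,4.600]
diag = √(18.3²+23.4²+12²) = √1026.45 = 32.038

min=[-7.900,7.200,-7.400] max=[10.400,30.600,4.600] diag=32.038


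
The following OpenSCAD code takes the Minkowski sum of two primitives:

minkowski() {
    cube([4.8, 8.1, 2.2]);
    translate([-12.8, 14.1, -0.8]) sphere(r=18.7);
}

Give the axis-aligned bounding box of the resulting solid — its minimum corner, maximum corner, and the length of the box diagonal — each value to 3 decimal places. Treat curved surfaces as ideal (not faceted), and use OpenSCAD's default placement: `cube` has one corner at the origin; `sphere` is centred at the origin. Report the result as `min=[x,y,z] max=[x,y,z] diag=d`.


A = translate([-12.8, 14.1, -0.8]) sphere(r=18.7) → bbox [-31.5,-4.6,-19.5] .. [5.9,32.8,17.9]
B = cube([4.8, 8.1, 2.2]) → bbox [0,0,0] .. [4.8,8.1,2.2]
lo = A.lo+B.lo = [-31.5+0, -4.6+0, -19.5+0] = [-31.500,-4.600,-19.500]
hi = A.hi+B.hi = [5.9+4.8, 32.8+8.1, 17.9+2.2] = [10.700,40.900,20.100]
diag = √(42.2²+45.5²+39.6²) = √5419.25 = 73.616

min=[-31.500,-4.600,-19.500] max=[10.700,40.900,20.100] diag=73.616


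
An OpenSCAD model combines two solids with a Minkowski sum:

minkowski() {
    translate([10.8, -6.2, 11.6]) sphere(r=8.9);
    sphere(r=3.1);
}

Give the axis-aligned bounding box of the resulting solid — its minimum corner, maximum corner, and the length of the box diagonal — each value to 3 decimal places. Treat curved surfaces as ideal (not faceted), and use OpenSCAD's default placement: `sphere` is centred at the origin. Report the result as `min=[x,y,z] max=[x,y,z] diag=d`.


min=[-1.200,-18.200,-0.400] max=[22.800,5.800,23.600] diag=41.569

A = translate([10.8, -6.2, 11.6]) sphere(r=8.9) → bbox [1.9,-15.1,2.7] .. [19.7,2.7,20.5]
B = sphere(r=3.1) → bbox [-3.1,-3.1,-3.1] .. [3.1,3.1,3.1]
lo = A.lo+B.lo = [1.9-3.1, -15.1-3.1, 2.7-3.1] = [-1.200,-18.200,-0.400]
hi = A.hi+B.hi = [19.7+3.1, 2.7+3.1, 20.5+3.1] = [22.800,5.800,23.600]
diag = √(24²+24²+24²) = √1728 = 41.569


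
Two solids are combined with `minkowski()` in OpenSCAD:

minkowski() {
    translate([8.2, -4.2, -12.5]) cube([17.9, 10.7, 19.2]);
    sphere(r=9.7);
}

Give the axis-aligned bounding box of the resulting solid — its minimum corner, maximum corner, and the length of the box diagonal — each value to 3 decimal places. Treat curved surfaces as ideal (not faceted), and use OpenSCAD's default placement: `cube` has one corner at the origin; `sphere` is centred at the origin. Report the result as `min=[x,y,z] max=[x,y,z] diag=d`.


A = translate([8.2, -4.2, -12.5]) cube([17.9, 10.7, 19.2]) → bbox [8.2,-4.2,-12.5] .. [26.1,6.5,6.7]
B = sphere(r=9.7) → bbox [-9.7,-9.7,-9.7] .. [9.7,9.7,9.7]
lo = A.lo+B.lo = [8.2-9.7, -4.2-9.7, -12.5-9.7] = [-1.500,-13.900,-22.200]
hi = A.hi+B.hi = [26.1+9.7, 6.5+9.7, 6.7+9.7] = [35.800,16.200,16.400]
diag = √(37.3²+30.1²+38.6²) = √3787.26 = 61.541

min=[-1.500,-13.900,-22.200] max=[35.800,16.200,16.400] diag=61.541


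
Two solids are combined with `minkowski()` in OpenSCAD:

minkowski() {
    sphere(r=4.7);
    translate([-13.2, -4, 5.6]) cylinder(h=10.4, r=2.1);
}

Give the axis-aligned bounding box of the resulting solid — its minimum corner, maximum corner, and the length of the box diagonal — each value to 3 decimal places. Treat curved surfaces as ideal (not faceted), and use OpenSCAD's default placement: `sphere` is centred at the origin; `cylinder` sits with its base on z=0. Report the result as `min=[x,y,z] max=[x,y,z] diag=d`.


min=[-20.000,-10.800,0.900] max=[-6.400,2.800,20.700] diag=27.604

A = translate([-13.2, -4, 5.6]) cylinder(h=10.4, r=2.1) → bbox [-15.3,-6.1,5.6] .. [-11.1,-1.9,16]
B = sphere(r=4.7) → bbox [-4.7,-4.7,-4.7] .. [4.7,4.7,4.7]
lo = A.lo+B.lo = [-15.3-4.7, -6.1-4.7, 5.6-4.7] = [-20.000,-10.800,0.900]
hi = A.hi+B.hi = [-11.1+4.7, -1.9+4.7, 16+4.7] = [-6.400,2.800,20.700]
diag = √(13.6²+13.6²+19.8²) = √761.96 = 27.604


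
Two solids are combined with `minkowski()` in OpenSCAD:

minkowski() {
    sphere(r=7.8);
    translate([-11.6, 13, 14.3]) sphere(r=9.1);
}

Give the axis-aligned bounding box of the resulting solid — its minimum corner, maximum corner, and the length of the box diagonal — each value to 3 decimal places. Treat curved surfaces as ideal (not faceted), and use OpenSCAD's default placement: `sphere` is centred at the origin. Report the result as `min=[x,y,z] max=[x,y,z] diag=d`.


A = translate([-11.6, 13, 14.3]) sphere(r=9.1) → bbox [-20.7,3.9,5.2] .. [-2.5,22.1,23.4]
B = sphere(r=7.8) → bbox [-7.8,-7.8,-7.8] .. [7.8,7.8,7.8]
lo = A.lo+B.lo = [-20.7-7.8, 3.9-7.8, 5.2-7.8] = [-28.500,-3.900,-2.600]
hi = A.hi+B.hi = [-2.5+7.8, 22.1+7.8, 23.4+7.8] = [5.300,29.900,31.200]
diag = √(33.8²+33.8²+33.8²) = √3427.32 = 58.543

min=[-28.500,-3.900,-2.600] max=[5.300,29.900,31.200] diag=58.543


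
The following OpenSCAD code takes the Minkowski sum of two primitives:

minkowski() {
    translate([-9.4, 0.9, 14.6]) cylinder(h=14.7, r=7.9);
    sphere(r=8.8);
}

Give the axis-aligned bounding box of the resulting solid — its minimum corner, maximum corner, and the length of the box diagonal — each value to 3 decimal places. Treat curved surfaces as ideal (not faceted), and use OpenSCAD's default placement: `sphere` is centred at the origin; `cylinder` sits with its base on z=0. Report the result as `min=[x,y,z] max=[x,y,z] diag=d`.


min=[-26.100,-15.800,5.800] max=[7.300,17.600,38.100] diag=57.222

A = translate([-9.4, 0.9, 14.6]) cylinder(h=14.7, r=7.9) → bbox [-17.3,-7,14.6] .. [-1.5,8.8,29.3]
B = sphere(r=8.8) → bbox [-8.8,-8.8,-8.8] .. [8.8,8.8,8.8]
lo = A.lo+B.lo = [-17.3-8.8, -7-8.8, 14.6-8.8] = [-26.100,-15.800,5.800]
hi = A.hi+B.hi = [-1.5+8.8, 8.8+8.8, 29.3+8.8] = [7.300,17.600,38.100]
diag = √(33.4²+33.4²+32.3²) = √3274.41 = 57.222


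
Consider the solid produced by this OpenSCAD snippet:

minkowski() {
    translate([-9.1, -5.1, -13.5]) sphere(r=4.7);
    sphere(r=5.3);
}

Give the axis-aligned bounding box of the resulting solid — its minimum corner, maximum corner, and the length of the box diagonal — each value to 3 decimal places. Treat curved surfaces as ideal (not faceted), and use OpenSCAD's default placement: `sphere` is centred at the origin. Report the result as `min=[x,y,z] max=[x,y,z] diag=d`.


A = translate([-9.1, -5.1, -13.5]) sphere(r=4.7) → bbox [-13.8,-9.8,-18.2] .. [-4.4,-0.4,-8.8]
B = sphere(r=5.3) → bbox [-5.3,-5.3,-5.3] .. [5.3,5.3,5.3]
lo = A.lo+B.lo = [-13.8-5.3, -9.8-5.3, -18.2-5.3] = [-19.100,-15.100,-23.500]
hi = A.hi+B.hi = [-4.4+5.3, -0.4+5.3, -8.8+5.3] = [0.900,4.900,-3.500]
diag = √(20²+20²+20²) = √1200 = 34.641

min=[-19.100,-15.100,-23.500] max=[0.900,4.900,-3.500] diag=34.641
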